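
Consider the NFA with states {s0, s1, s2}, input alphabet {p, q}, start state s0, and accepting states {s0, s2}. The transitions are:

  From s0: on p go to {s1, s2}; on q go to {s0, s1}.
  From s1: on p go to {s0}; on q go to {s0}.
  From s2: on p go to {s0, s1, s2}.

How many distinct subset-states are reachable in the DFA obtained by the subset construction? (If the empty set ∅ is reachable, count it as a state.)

Start state of the DFA: {s0}.
{s0} --p--> {s1, s2}  [new]
{s0} --q--> {s0, s1}  [new]
{s1, s2} --p--> {s0, s1, s2}  [new]
{s1, s2} --q--> {s0}  [seen]
{s0, s1} --p--> {s0, s1, s2}  [seen]
{s0, s1} --q--> {s0, s1}  [seen]
{s0, s1, s2} --p--> {s0, s1, s2}  [seen]
{s0, s1, s2} --q--> {s0, s1}  [seen]
Reachable DFA states: {s0}, {s1, s2}, {s0, s1}, {s0, s1, s2}.

4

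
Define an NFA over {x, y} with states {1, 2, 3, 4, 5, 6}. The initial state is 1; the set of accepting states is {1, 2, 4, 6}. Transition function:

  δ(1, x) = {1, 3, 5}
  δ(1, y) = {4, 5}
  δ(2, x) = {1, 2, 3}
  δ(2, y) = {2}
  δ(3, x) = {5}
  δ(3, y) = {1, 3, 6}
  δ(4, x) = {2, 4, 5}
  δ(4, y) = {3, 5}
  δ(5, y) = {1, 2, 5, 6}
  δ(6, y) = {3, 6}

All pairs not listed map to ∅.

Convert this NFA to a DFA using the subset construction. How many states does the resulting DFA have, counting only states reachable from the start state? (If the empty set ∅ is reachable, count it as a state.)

Start state of the DFA: {1}.
{1} --x--> {1, 3, 5}  [new]
{1} --y--> {4, 5}  [new]
{1, 3, 5} --x--> {1, 3, 5}  [seen]
{1, 3, 5} --y--> {1, 2, 3, 4, 5, 6}  [new]
{4, 5} --x--> {2, 4, 5}  [new]
{4, 5} --y--> {1, 2, 3, 5, 6}  [new]
{1, 2, 3, 4, 5, 6} --x--> {1, 2, 3, 4, 5}  [new]
{1, 2, 3, 4, 5, 6} --y--> {1, 2, 3, 4, 5, 6}  [seen]
{2, 4, 5} --x--> {1, 2, 3, 4, 5}  [seen]
{2, 4, 5} --y--> {1, 2, 3, 5, 6}  [seen]
{1, 2, 3, 5, 6} --x--> {1, 2, 3, 5}  [new]
{1, 2, 3, 5, 6} --y--> {1, 2, 3, 4, 5, 6}  [seen]
{1, 2, 3, 4, 5} --x--> {1, 2, 3, 4, 5}  [seen]
{1, 2, 3, 4, 5} --y--> {1, 2, 3, 4, 5, 6}  [seen]
{1, 2, 3, 5} --x--> {1, 2, 3, 5}  [seen]
{1, 2, 3, 5} --y--> {1, 2, 3, 4, 5, 6}  [seen]
Reachable DFA states: {1}, {1, 3, 5}, {4, 5}, {1, 2, 3, 4, 5, 6}, {2, 4, 5}, {1, 2, 3, 5, 6}, {1, 2, 3, 4, 5}, {1, 2, 3, 5}.

8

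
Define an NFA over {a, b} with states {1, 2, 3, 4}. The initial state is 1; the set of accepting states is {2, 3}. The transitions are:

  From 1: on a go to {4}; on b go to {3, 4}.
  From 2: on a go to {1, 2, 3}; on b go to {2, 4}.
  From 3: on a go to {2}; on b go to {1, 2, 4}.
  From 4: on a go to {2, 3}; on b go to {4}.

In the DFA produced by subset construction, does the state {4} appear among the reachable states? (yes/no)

Start state of the DFA: {1}.
{1} --a--> {4}  [new]
{1} --b--> {3, 4}  [new]
{4} --a--> {2, 3}  [new]
{4} --b--> {4}  [seen]
{3, 4} --a--> {2, 3}  [seen]
{3, 4} --b--> {1, 2, 4}  [new]
{2, 3} --a--> {1, 2, 3}  [new]
{2, 3} --b--> {1, 2, 4}  [seen]
{1, 2, 4} --a--> {1, 2, 3, 4}  [new]
{1, 2, 4} --b--> {2, 3, 4}  [new]
{1, 2, 3} --a--> {1, 2, 3, 4}  [seen]
{1, 2, 3} --b--> {1, 2, 3, 4}  [seen]
{1, 2, 3, 4} --a--> {1, 2, 3, 4}  [seen]
{1, 2, 3, 4} --b--> {1, 2, 3, 4}  [seen]
{2, 3, 4} --a--> {1, 2, 3}  [seen]
{2, 3, 4} --b--> {1, 2, 4}  [seen]
Reachable DFA states: {1}, {4}, {3, 4}, {2, 3}, {1, 2, 4}, {1, 2, 3}, {1, 2, 3, 4}, {2, 3, 4}.
{4} is among them.

yes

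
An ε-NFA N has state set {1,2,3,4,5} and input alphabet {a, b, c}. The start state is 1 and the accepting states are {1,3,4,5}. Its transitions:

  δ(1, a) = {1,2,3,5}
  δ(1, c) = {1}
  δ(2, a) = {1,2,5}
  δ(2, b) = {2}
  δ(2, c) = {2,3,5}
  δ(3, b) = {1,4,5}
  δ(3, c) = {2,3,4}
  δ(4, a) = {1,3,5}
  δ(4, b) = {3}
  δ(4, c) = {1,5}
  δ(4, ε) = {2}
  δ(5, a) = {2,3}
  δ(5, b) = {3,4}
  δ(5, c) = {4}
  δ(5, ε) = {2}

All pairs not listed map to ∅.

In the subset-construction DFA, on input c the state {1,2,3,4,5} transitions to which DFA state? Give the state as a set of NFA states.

δ(1,c) = {1}; δ(2,c) = {2,3,5}; δ(3,c) = {2,3,4}; δ(4,c) = {1,5}; δ(5,c) = {4}.
Union: {1,2,3,4,5}.

{1,2,3,4,5}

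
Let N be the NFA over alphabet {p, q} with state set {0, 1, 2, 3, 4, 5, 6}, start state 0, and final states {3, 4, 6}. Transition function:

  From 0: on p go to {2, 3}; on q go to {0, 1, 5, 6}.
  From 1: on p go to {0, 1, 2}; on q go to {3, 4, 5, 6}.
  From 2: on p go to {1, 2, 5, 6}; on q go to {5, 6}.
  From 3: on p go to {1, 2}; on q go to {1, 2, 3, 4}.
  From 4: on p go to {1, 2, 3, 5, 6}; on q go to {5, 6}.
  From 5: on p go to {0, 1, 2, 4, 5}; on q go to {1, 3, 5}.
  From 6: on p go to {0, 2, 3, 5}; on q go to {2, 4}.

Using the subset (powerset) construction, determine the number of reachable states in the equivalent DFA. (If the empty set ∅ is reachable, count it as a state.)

7

Start state of the DFA: {0}.
{0} --p--> {2, 3}  [new]
{0} --q--> {0, 1, 5, 6}  [new]
{2, 3} --p--> {1, 2, 5, 6}  [new]
{2, 3} --q--> {1, 2, 3, 4, 5, 6}  [new]
{0, 1, 5, 6} --p--> {0, 1, 2, 3, 4, 5}  [new]
{0, 1, 5, 6} --q--> {0, 1, 2, 3, 4, 5, 6}  [new]
{1, 2, 5, 6} --p--> {0, 1, 2, 3, 4, 5, 6}  [seen]
{1, 2, 5, 6} --q--> {1, 2, 3, 4, 5, 6}  [seen]
{1, 2, 3, 4, 5, 6} --p--> {0, 1, 2, 3, 4, 5, 6}  [seen]
{1, 2, 3, 4, 5, 6} --q--> {1, 2, 3, 4, 5, 6}  [seen]
{0, 1, 2, 3, 4, 5} --p--> {0, 1, 2, 3, 4, 5, 6}  [seen]
{0, 1, 2, 3, 4, 5} --q--> {0, 1, 2, 3, 4, 5, 6}  [seen]
{0, 1, 2, 3, 4, 5, 6} --p--> {0, 1, 2, 3, 4, 5, 6}  [seen]
{0, 1, 2, 3, 4, 5, 6} --q--> {0, 1, 2, 3, 4, 5, 6}  [seen]
Reachable DFA states: {0}, {2, 3}, {0, 1, 5, 6}, {1, 2, 5, 6}, {1, 2, 3, 4, 5, 6}, {0, 1, 2, 3, 4, 5}, {0, 1, 2, 3, 4, 5, 6}.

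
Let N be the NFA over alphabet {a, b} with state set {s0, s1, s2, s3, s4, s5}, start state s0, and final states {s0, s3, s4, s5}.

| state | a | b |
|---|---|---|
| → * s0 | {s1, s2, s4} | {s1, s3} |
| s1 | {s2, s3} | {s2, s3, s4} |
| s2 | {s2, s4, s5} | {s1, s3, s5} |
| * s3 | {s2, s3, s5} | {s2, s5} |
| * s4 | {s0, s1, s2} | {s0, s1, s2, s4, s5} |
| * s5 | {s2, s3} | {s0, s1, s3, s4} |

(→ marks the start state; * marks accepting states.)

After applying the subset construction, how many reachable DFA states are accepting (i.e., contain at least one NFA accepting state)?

6

Start state of the DFA: {s0}.
{s0} --a--> {s1, s2, s4}  [new]
{s0} --b--> {s1, s3}  [new]
{s1, s2, s4} --a--> {s0, s1, s2, s3, s4, s5}  [new]
{s1, s2, s4} --b--> {s0, s1, s2, s3, s4, s5}  [seen]
{s1, s3} --a--> {s2, s3, s5}  [new]
{s1, s3} --b--> {s2, s3, s4, s5}  [new]
{s0, s1, s2, s3, s4, s5} --a--> {s0, s1, s2, s3, s4, s5}  [seen]
{s0, s1, s2, s3, s4, s5} --b--> {s0, s1, s2, s3, s4, s5}  [seen]
{s2, s3, s5} --a--> {s2, s3, s4, s5}  [seen]
{s2, s3, s5} --b--> {s0, s1, s2, s3, s4, s5}  [seen]
{s2, s3, s4, s5} --a--> {s0, s1, s2, s3, s4, s5}  [seen]
{s2, s3, s4, s5} --b--> {s0, s1, s2, s3, s4, s5}  [seen]
Reachable DFA states: {s0}, {s1, s2, s4}, {s1, s3}, {s0, s1, s2, s3, s4, s5}, {s2, s3, s5}, {s2, s3, s4, s5}.
Accepting DFA states (contain an NFA accepting state): {s0}, {s1, s2, s4}, {s1, s3}, {s0, s1, s2, s3, s4, s5}, {s2, s3, s5}, {s2, s3, s4, s5}.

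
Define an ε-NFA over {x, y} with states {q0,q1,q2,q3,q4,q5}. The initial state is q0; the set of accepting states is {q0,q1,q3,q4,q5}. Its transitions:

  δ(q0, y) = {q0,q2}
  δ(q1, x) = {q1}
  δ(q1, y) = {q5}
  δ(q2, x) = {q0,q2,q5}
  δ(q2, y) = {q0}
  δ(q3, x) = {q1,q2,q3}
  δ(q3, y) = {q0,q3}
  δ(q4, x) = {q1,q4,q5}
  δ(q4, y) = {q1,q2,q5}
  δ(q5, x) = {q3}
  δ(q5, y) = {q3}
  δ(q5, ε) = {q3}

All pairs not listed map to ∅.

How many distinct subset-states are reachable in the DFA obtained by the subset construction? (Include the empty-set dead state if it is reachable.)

6

Start state of the DFA: {q0} (ε-closure of the NFA start).
{q0} --x--> ∅  [new]
{q0} --y--> {q0,q2}  [new]
∅ --x--> ∅  [seen]
∅ --y--> ∅  [seen]
{q0,q2} --x--> {q0,q2,q3,q5}  [new]
{q0,q2} --y--> {q0,q2}  [seen]
{q0,q2,q3,q5} --x--> {q0,q1,q2,q3,q5}  [new]
{q0,q2,q3,q5} --y--> {q0,q2,q3}  [new]
{q0,q1,q2,q3,q5} --x--> {q0,q1,q2,q3,q5}  [seen]
{q0,q1,q2,q3,q5} --y--> {q0,q2,q3,q5}  [seen]
{q0,q2,q3} --x--> {q0,q1,q2,q3,q5}  [seen]
{q0,q2,q3} --y--> {q0,q2,q3}  [seen]
Reachable DFA states: {q0}, ∅, {q0,q2}, {q0,q2,q3,q5}, {q0,q1,q2,q3,q5}, {q0,q2,q3}.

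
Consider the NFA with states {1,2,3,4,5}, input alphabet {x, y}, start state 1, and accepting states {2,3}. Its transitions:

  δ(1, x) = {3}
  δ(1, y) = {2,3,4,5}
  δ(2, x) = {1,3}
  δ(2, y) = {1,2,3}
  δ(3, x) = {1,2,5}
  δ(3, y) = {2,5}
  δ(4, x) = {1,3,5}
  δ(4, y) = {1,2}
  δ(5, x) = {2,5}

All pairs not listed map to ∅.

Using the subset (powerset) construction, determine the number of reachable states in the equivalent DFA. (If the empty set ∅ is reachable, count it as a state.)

8

Start state of the DFA: {1}.
{1} --x--> {3}  [new]
{1} --y--> {2,3,4,5}  [new]
{3} --x--> {1,2,5}  [new]
{3} --y--> {2,5}  [new]
{2,3,4,5} --x--> {1,2,3,5}  [new]
{2,3,4,5} --y--> {1,2,3,5}  [seen]
{1,2,5} --x--> {1,2,3,5}  [seen]
{1,2,5} --y--> {1,2,3,4,5}  [new]
{2,5} --x--> {1,2,3,5}  [seen]
{2,5} --y--> {1,2,3}  [new]
{1,2,3,5} --x--> {1,2,3,5}  [seen]
{1,2,3,5} --y--> {1,2,3,4,5}  [seen]
{1,2,3,4,5} --x--> {1,2,3,5}  [seen]
{1,2,3,4,5} --y--> {1,2,3,4,5}  [seen]
{1,2,3} --x--> {1,2,3,5}  [seen]
{1,2,3} --y--> {1,2,3,4,5}  [seen]
Reachable DFA states: {1}, {3}, {2,3,4,5}, {1,2,5}, {2,5}, {1,2,3,5}, {1,2,3,4,5}, {1,2,3}.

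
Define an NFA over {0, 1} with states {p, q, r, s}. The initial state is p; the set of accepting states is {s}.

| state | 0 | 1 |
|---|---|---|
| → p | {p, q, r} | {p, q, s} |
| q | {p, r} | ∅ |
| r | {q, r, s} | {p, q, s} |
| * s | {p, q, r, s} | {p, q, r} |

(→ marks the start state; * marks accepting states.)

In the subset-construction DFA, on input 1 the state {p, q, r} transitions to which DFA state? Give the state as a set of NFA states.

δ(p,1) = {p, q, s}; δ(q,1) = ∅; δ(r,1) = {p, q, s}.
Union: {p, q, s}.

{p, q, s}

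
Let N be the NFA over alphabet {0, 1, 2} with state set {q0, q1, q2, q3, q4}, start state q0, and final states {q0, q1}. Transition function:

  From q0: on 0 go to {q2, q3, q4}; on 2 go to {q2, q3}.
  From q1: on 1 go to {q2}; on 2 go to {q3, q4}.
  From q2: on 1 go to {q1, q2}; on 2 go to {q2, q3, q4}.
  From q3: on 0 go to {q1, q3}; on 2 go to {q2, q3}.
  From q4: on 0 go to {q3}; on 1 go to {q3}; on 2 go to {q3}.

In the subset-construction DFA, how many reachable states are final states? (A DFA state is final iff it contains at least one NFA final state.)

Start state of the DFA: {q0}.
{q0} --0--> {q2, q3, q4}  [new]
{q0} --1--> ∅  [new]
{q0} --2--> {q2, q3}  [new]
{q2, q3, q4} --0--> {q1, q3}  [new]
{q2, q3, q4} --1--> {q1, q2, q3}  [new]
{q2, q3, q4} --2--> {q2, q3, q4}  [seen]
∅ --0--> ∅  [seen]
∅ --1--> ∅  [seen]
∅ --2--> ∅  [seen]
{q2, q3} --0--> {q1, q3}  [seen]
{q2, q3} --1--> {q1, q2}  [new]
{q2, q3} --2--> {q2, q3, q4}  [seen]
{q1, q3} --0--> {q1, q3}  [seen]
{q1, q3} --1--> {q2}  [new]
{q1, q3} --2--> {q2, q3, q4}  [seen]
{q1, q2, q3} --0--> {q1, q3}  [seen]
{q1, q2, q3} --1--> {q1, q2}  [seen]
{q1, q2, q3} --2--> {q2, q3, q4}  [seen]
{q1, q2} --0--> ∅  [seen]
{q1, q2} --1--> {q1, q2}  [seen]
{q1, q2} --2--> {q2, q3, q4}  [seen]
{q2} --0--> ∅  [seen]
{q2} --1--> {q1, q2}  [seen]
{q2} --2--> {q2, q3, q4}  [seen]
Reachable DFA states: {q0}, {q2, q3, q4}, ∅, {q2, q3}, {q1, q3}, {q1, q2, q3}, {q1, q2}, {q2}.
Accepting DFA states (contain an NFA accepting state): {q0}, {q1, q3}, {q1, q2, q3}, {q1, q2}.

4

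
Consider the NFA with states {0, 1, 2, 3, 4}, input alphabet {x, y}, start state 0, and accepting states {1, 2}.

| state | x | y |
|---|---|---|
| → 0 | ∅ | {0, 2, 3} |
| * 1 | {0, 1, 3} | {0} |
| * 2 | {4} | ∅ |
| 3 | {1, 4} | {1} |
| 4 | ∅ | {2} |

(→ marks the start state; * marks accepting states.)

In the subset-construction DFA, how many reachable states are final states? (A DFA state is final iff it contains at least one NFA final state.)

Start state of the DFA: {0}.
{0} --x--> ∅  [new]
{0} --y--> {0, 2, 3}  [new]
∅ --x--> ∅  [seen]
∅ --y--> ∅  [seen]
{0, 2, 3} --x--> {1, 4}  [new]
{0, 2, 3} --y--> {0, 1, 2, 3}  [new]
{1, 4} --x--> {0, 1, 3}  [new]
{1, 4} --y--> {0, 2}  [new]
{0, 1, 2, 3} --x--> {0, 1, 3, 4}  [new]
{0, 1, 2, 3} --y--> {0, 1, 2, 3}  [seen]
{0, 1, 3} --x--> {0, 1, 3, 4}  [seen]
{0, 1, 3} --y--> {0, 1, 2, 3}  [seen]
{0, 2} --x--> {4}  [new]
{0, 2} --y--> {0, 2, 3}  [seen]
{0, 1, 3, 4} --x--> {0, 1, 3, 4}  [seen]
{0, 1, 3, 4} --y--> {0, 1, 2, 3}  [seen]
{4} --x--> ∅  [seen]
{4} --y--> {2}  [new]
{2} --x--> {4}  [seen]
{2} --y--> ∅  [seen]
Reachable DFA states: {0}, ∅, {0, 2, 3}, {1, 4}, {0, 1, 2, 3}, {0, 1, 3}, {0, 2}, {0, 1, 3, 4}, {4}, {2}.
Accepting DFA states (contain an NFA accepting state): {0, 2, 3}, {1, 4}, {0, 1, 2, 3}, {0, 1, 3}, {0, 2}, {0, 1, 3, 4}, {2}.

7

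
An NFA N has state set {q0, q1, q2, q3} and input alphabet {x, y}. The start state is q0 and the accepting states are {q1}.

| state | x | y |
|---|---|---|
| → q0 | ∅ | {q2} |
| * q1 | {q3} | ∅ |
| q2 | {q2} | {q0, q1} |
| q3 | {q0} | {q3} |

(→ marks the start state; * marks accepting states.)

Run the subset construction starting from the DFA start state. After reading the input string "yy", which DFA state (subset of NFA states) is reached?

{q0, q1}

Start: {q0}.
δ(q0,y) = {q2}.
Union: {q2}.
After y: {q2}.
δ(q2,y) = {q0, q1}.
Union: {q0, q1}.
After y: {q0, q1}.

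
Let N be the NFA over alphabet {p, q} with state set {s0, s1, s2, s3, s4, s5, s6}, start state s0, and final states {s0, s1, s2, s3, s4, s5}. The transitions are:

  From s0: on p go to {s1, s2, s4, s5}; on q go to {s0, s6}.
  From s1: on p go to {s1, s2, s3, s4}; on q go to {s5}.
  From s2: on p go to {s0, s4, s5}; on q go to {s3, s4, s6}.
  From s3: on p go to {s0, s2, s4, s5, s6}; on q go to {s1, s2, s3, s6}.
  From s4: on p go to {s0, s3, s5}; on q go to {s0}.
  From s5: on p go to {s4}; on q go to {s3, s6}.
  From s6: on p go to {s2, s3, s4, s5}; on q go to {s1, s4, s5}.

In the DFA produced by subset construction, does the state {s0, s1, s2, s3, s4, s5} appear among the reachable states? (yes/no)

Start state of the DFA: {s0}.
{s0} --p--> {s1, s2, s4, s5}  [new]
{s0} --q--> {s0, s6}  [new]
{s1, s2, s4, s5} --p--> {s0, s1, s2, s3, s4, s5}  [new]
{s1, s2, s4, s5} --q--> {s0, s3, s4, s5, s6}  [new]
{s0, s6} --p--> {s1, s2, s3, s4, s5}  [new]
{s0, s6} --q--> {s0, s1, s4, s5, s6}  [new]
{s0, s1, s2, s3, s4, s5} --p--> {s0, s1, s2, s3, s4, s5, s6}  [new]
{s0, s1, s2, s3, s4, s5} --q--> {s0, s1, s2, s3, s4, s5, s6}  [seen]
{s0, s3, s4, s5, s6} --p--> {s0, s1, s2, s3, s4, s5, s6}  [seen]
{s0, s3, s4, s5, s6} --q--> {s0, s1, s2, s3, s4, s5, s6}  [seen]
{s1, s2, s3, s4, s5} --p--> {s0, s1, s2, s3, s4, s5, s6}  [seen]
{s1, s2, s3, s4, s5} --q--> {s0, s1, s2, s3, s4, s5, s6}  [seen]
{s0, s1, s4, s5, s6} --p--> {s0, s1, s2, s3, s4, s5}  [seen]
{s0, s1, s4, s5, s6} --q--> {s0, s1, s3, s4, s5, s6}  [new]
{s0, s1, s2, s3, s4, s5, s6} --p--> {s0, s1, s2, s3, s4, s5, s6}  [seen]
{s0, s1, s2, s3, s4, s5, s6} --q--> {s0, s1, s2, s3, s4, s5, s6}  [seen]
{s0, s1, s3, s4, s5, s6} --p--> {s0, s1, s2, s3, s4, s5, s6}  [seen]
{s0, s1, s3, s4, s5, s6} --q--> {s0, s1, s2, s3, s4, s5, s6}  [seen]
Reachable DFA states: {s0}, {s1, s2, s4, s5}, {s0, s6}, {s0, s1, s2, s3, s4, s5}, {s0, s3, s4, s5, s6}, {s1, s2, s3, s4, s5}, {s0, s1, s4, s5, s6}, {s0, s1, s2, s3, s4, s5, s6}, {s0, s1, s3, s4, s5, s6}.
{s0, s1, s2, s3, s4, s5} is among them.

yes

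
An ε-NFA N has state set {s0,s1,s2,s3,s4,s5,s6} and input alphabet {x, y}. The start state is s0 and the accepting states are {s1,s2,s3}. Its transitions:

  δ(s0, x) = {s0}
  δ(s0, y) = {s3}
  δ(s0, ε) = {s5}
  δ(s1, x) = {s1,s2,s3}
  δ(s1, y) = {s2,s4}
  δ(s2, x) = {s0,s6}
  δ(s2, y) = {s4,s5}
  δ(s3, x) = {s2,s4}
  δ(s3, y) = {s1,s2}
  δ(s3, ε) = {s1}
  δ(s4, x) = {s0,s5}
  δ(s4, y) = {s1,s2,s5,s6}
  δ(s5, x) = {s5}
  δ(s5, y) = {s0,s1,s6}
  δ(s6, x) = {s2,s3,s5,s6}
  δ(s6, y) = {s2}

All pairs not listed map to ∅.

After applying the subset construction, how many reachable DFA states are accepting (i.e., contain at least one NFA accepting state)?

Start state of the DFA: {s0,s5} (ε-closure of the NFA start).
{s0,s5} --x--> {s0,s5}  [seen]
{s0,s5} --y--> {s0,s1,s3,s5,s6}  [new]
{s0,s1,s3,s5,s6} --x--> {s0,s1,s2,s3,s4,s5,s6}  [new]
{s0,s1,s3,s5,s6} --y--> {s0,s1,s2,s3,s4,s5,s6}  [seen]
{s0,s1,s2,s3,s4,s5,s6} --x--> {s0,s1,s2,s3,s4,s5,s6}  [seen]
{s0,s1,s2,s3,s4,s5,s6} --y--> {s0,s1,s2,s3,s4,s5,s6}  [seen]
Reachable DFA states: {s0,s5}, {s0,s1,s3,s5,s6}, {s0,s1,s2,s3,s4,s5,s6}.
Accepting DFA states (contain an NFA accepting state): {s0,s1,s3,s5,s6}, {s0,s1,s2,s3,s4,s5,s6}.

2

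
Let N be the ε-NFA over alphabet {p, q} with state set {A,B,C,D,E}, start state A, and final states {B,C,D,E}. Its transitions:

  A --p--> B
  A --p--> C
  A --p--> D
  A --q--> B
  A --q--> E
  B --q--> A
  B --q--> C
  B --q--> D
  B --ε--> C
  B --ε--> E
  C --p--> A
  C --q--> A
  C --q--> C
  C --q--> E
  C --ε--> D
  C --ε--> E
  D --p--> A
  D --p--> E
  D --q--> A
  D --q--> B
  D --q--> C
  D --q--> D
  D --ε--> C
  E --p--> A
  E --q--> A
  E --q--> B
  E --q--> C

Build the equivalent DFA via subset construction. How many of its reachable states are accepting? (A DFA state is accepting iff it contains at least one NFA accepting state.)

Start state of the DFA: {A} (ε-closure of the NFA start).
{A} --p--> {B,C,D,E}  [new]
{A} --q--> {B,C,D,E}  [seen]
{B,C,D,E} --p--> {A,E}  [new]
{B,C,D,E} --q--> {A,B,C,D,E}  [new]
{A,E} --p--> {A,B,C,D,E}  [seen]
{A,E} --q--> {A,B,C,D,E}  [seen]
{A,B,C,D,E} --p--> {A,B,C,D,E}  [seen]
{A,B,C,D,E} --q--> {A,B,C,D,E}  [seen]
Reachable DFA states: {A}, {B,C,D,E}, {A,E}, {A,B,C,D,E}.
Accepting DFA states (contain an NFA accepting state): {B,C,D,E}, {A,E}, {A,B,C,D,E}.

3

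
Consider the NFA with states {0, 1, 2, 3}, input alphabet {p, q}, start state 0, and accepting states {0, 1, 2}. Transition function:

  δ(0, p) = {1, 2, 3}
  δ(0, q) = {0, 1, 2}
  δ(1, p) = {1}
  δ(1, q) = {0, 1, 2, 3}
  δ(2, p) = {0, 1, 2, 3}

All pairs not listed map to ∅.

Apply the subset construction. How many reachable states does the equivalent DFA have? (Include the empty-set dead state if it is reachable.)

Start state of the DFA: {0}.
{0} --p--> {1, 2, 3}  [new]
{0} --q--> {0, 1, 2}  [new]
{1, 2, 3} --p--> {0, 1, 2, 3}  [new]
{1, 2, 3} --q--> {0, 1, 2, 3}  [seen]
{0, 1, 2} --p--> {0, 1, 2, 3}  [seen]
{0, 1, 2} --q--> {0, 1, 2, 3}  [seen]
{0, 1, 2, 3} --p--> {0, 1, 2, 3}  [seen]
{0, 1, 2, 3} --q--> {0, 1, 2, 3}  [seen]
Reachable DFA states: {0}, {1, 2, 3}, {0, 1, 2}, {0, 1, 2, 3}.

4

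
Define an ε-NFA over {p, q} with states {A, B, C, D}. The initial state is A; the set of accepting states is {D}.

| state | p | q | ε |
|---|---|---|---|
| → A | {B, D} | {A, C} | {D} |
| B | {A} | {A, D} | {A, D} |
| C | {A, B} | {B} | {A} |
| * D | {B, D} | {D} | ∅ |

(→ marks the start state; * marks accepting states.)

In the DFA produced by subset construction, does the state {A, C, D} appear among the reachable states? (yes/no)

Start state of the DFA: {A, D} (ε-closure of the NFA start).
{A, D} --p--> {A, B, D}  [new]
{A, D} --q--> {A, C, D}  [new]
{A, B, D} --p--> {A, B, D}  [seen]
{A, B, D} --q--> {A, C, D}  [seen]
{A, C, D} --p--> {A, B, D}  [seen]
{A, C, D} --q--> {A, B, C, D}  [new]
{A, B, C, D} --p--> {A, B, D}  [seen]
{A, B, C, D} --q--> {A, B, C, D}  [seen]
Reachable DFA states: {A, D}, {A, B, D}, {A, C, D}, {A, B, C, D}.
{A, C, D} is among them.

yes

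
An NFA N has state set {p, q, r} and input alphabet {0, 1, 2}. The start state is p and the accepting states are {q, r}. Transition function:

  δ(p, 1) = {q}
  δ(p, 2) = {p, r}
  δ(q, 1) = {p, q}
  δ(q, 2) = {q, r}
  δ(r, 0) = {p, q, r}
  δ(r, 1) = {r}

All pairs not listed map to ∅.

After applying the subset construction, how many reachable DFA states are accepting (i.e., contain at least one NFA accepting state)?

5

Start state of the DFA: {p}.
{p} --0--> ∅  [new]
{p} --1--> {q}  [new]
{p} --2--> {p, r}  [new]
∅ --0--> ∅  [seen]
∅ --1--> ∅  [seen]
∅ --2--> ∅  [seen]
{q} --0--> ∅  [seen]
{q} --1--> {p, q}  [new]
{q} --2--> {q, r}  [new]
{p, r} --0--> {p, q, r}  [new]
{p, r} --1--> {q, r}  [seen]
{p, r} --2--> {p, r}  [seen]
{p, q} --0--> ∅  [seen]
{p, q} --1--> {p, q}  [seen]
{p, q} --2--> {p, q, r}  [seen]
{q, r} --0--> {p, q, r}  [seen]
{q, r} --1--> {p, q, r}  [seen]
{q, r} --2--> {q, r}  [seen]
{p, q, r} --0--> {p, q, r}  [seen]
{p, q, r} --1--> {p, q, r}  [seen]
{p, q, r} --2--> {p, q, r}  [seen]
Reachable DFA states: {p}, ∅, {q}, {p, r}, {p, q}, {q, r}, {p, q, r}.
Accepting DFA states (contain an NFA accepting state): {q}, {p, r}, {p, q}, {q, r}, {p, q, r}.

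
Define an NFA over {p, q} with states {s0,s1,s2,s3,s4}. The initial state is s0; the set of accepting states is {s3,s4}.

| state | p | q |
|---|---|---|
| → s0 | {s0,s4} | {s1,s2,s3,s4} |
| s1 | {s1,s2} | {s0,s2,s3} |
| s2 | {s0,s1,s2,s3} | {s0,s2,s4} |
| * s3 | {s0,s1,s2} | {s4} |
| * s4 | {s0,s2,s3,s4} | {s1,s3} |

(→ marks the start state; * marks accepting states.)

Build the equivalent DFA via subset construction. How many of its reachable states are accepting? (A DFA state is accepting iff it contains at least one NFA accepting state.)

Start state of the DFA: {s0}.
{s0} --p--> {s0,s4}  [new]
{s0} --q--> {s1,s2,s3,s4}  [new]
{s0,s4} --p--> {s0,s2,s3,s4}  [new]
{s0,s4} --q--> {s1,s2,s3,s4}  [seen]
{s1,s2,s3,s4} --p--> {s0,s1,s2,s3,s4}  [new]
{s1,s2,s3,s4} --q--> {s0,s1,s2,s3,s4}  [seen]
{s0,s2,s3,s4} --p--> {s0,s1,s2,s3,s4}  [seen]
{s0,s2,s3,s4} --q--> {s0,s1,s2,s3,s4}  [seen]
{s0,s1,s2,s3,s4} --p--> {s0,s1,s2,s3,s4}  [seen]
{s0,s1,s2,s3,s4} --q--> {s0,s1,s2,s3,s4}  [seen]
Reachable DFA states: {s0}, {s0,s4}, {s1,s2,s3,s4}, {s0,s2,s3,s4}, {s0,s1,s2,s3,s4}.
Accepting DFA states (contain an NFA accepting state): {s0,s4}, {s1,s2,s3,s4}, {s0,s2,s3,s4}, {s0,s1,s2,s3,s4}.

4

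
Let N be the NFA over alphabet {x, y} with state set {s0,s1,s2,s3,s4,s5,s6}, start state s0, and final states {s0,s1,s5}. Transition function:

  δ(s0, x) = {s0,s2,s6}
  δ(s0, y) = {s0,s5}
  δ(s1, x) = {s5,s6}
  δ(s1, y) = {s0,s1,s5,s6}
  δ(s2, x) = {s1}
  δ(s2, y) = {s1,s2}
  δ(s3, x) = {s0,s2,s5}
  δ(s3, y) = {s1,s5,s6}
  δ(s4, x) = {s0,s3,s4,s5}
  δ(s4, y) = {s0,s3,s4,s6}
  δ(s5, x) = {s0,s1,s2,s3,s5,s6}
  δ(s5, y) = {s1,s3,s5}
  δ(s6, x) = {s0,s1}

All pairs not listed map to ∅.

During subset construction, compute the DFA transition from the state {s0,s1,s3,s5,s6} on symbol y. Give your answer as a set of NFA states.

{s0,s1,s3,s5,s6}

δ(s0,y) = {s0,s5}; δ(s1,y) = {s0,s1,s5,s6}; δ(s3,y) = {s1,s5,s6}; δ(s5,y) = {s1,s3,s5}; δ(s6,y) = ∅.
Union: {s0,s1,s3,s5,s6}.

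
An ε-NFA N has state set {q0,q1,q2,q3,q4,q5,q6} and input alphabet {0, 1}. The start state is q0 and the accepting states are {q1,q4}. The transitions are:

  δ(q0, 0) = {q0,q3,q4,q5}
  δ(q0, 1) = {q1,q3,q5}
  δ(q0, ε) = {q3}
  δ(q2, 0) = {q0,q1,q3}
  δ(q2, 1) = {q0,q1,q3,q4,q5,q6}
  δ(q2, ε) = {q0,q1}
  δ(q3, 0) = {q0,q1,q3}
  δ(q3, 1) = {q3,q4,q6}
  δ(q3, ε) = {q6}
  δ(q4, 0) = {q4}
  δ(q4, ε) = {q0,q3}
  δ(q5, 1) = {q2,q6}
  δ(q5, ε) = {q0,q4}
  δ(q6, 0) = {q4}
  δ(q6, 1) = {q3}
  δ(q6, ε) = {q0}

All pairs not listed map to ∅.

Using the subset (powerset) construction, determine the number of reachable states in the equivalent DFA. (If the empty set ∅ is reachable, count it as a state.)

Start state of the DFA: {q0,q3,q6} (ε-closure of the NFA start).
{q0,q3,q6} --0--> {q0,q1,q3,q4,q5,q6}  [new]
{q0,q3,q6} --1--> {q0,q1,q3,q4,q5,q6}  [seen]
{q0,q1,q3,q4,q5,q6} --0--> {q0,q1,q3,q4,q5,q6}  [seen]
{q0,q1,q3,q4,q5,q6} --1--> {q0,q1,q2,q3,q4,q5,q6}  [new]
{q0,q1,q2,q3,q4,q5,q6} --0--> {q0,q1,q3,q4,q5,q6}  [seen]
{q0,q1,q2,q3,q4,q5,q6} --1--> {q0,q1,q2,q3,q4,q5,q6}  [seen]
Reachable DFA states: {q0,q3,q6}, {q0,q1,q3,q4,q5,q6}, {q0,q1,q2,q3,q4,q5,q6}.

3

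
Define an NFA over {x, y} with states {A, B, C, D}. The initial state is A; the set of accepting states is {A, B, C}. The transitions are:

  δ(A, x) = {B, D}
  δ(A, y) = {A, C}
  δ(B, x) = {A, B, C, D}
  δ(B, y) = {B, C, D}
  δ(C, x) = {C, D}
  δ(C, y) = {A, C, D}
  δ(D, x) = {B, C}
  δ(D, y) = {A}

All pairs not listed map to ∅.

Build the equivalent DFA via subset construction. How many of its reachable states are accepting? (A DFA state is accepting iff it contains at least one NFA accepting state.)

Start state of the DFA: {A}.
{A} --x--> {B, D}  [new]
{A} --y--> {A, C}  [new]
{B, D} --x--> {A, B, C, D}  [new]
{B, D} --y--> {A, B, C, D}  [seen]
{A, C} --x--> {B, C, D}  [new]
{A, C} --y--> {A, C, D}  [new]
{A, B, C, D} --x--> {A, B, C, D}  [seen]
{A, B, C, D} --y--> {A, B, C, D}  [seen]
{B, C, D} --x--> {A, B, C, D}  [seen]
{B, C, D} --y--> {A, B, C, D}  [seen]
{A, C, D} --x--> {B, C, D}  [seen]
{A, C, D} --y--> {A, C, D}  [seen]
Reachable DFA states: {A}, {B, D}, {A, C}, {A, B, C, D}, {B, C, D}, {A, C, D}.
Accepting DFA states (contain an NFA accepting state): {A}, {B, D}, {A, C}, {A, B, C, D}, {B, C, D}, {A, C, D}.

6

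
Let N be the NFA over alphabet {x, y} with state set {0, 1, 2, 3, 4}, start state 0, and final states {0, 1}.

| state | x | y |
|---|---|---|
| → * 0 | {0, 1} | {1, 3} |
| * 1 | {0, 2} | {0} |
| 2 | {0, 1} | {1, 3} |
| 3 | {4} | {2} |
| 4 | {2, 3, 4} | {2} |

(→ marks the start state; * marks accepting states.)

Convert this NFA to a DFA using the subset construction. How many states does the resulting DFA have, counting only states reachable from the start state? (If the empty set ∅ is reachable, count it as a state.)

Start state of the DFA: {0}.
{0} --x--> {0, 1}  [new]
{0} --y--> {1, 3}  [new]
{0, 1} --x--> {0, 1, 2}  [new]
{0, 1} --y--> {0, 1, 3}  [new]
{1, 3} --x--> {0, 2, 4}  [new]
{1, 3} --y--> {0, 2}  [new]
{0, 1, 2} --x--> {0, 1, 2}  [seen]
{0, 1, 2} --y--> {0, 1, 3}  [seen]
{0, 1, 3} --x--> {0, 1, 2, 4}  [new]
{0, 1, 3} --y--> {0, 1, 2, 3}  [new]
{0, 2, 4} --x--> {0, 1, 2, 3, 4}  [new]
{0, 2, 4} --y--> {1, 2, 3}  [new]
{0, 2} --x--> {0, 1}  [seen]
{0, 2} --y--> {1, 3}  [seen]
{0, 1, 2, 4} --x--> {0, 1, 2, 3, 4}  [seen]
{0, 1, 2, 4} --y--> {0, 1, 2, 3}  [seen]
{0, 1, 2, 3} --x--> {0, 1, 2, 4}  [seen]
{0, 1, 2, 3} --y--> {0, 1, 2, 3}  [seen]
{0, 1, 2, 3, 4} --x--> {0, 1, 2, 3, 4}  [seen]
{0, 1, 2, 3, 4} --y--> {0, 1, 2, 3}  [seen]
{1, 2, 3} --x--> {0, 1, 2, 4}  [seen]
{1, 2, 3} --y--> {0, 1, 2, 3}  [seen]
Reachable DFA states: {0}, {0, 1}, {1, 3}, {0, 1, 2}, {0, 1, 3}, {0, 2, 4}, {0, 2}, {0, 1, 2, 4}, {0, 1, 2, 3}, {0, 1, 2, 3, 4}, {1, 2, 3}.

11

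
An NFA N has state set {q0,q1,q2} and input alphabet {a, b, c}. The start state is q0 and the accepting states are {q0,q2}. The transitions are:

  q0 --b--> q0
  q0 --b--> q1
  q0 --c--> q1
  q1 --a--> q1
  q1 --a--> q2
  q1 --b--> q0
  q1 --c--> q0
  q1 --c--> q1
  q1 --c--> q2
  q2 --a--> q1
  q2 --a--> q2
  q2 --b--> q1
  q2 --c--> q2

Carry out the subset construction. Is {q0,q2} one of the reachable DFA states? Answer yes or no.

Start state of the DFA: {q0}.
{q0} --a--> ∅  [new]
{q0} --b--> {q0,q1}  [new]
{q0} --c--> {q1}  [new]
∅ --a--> ∅  [seen]
∅ --b--> ∅  [seen]
∅ --c--> ∅  [seen]
{q0,q1} --a--> {q1,q2}  [new]
{q0,q1} --b--> {q0,q1}  [seen]
{q0,q1} --c--> {q0,q1,q2}  [new]
{q1} --a--> {q1,q2}  [seen]
{q1} --b--> {q0}  [seen]
{q1} --c--> {q0,q1,q2}  [seen]
{q1,q2} --a--> {q1,q2}  [seen]
{q1,q2} --b--> {q0,q1}  [seen]
{q1,q2} --c--> {q0,q1,q2}  [seen]
{q0,q1,q2} --a--> {q1,q2}  [seen]
{q0,q1,q2} --b--> {q0,q1}  [seen]
{q0,q1,q2} --c--> {q0,q1,q2}  [seen]
Reachable DFA states: {q0}, ∅, {q0,q1}, {q1}, {q1,q2}, {q0,q1,q2}.
{q0,q2} is not among them.

no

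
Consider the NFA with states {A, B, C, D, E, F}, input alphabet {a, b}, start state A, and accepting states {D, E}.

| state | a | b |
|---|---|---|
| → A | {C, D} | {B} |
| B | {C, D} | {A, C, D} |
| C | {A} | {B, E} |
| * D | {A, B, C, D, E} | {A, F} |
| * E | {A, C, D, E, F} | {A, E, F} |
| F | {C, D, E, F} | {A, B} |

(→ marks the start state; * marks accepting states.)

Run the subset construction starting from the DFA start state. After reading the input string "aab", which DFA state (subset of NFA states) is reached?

Start: {A}.
δ(A,a) = {C, D}.
Union: {C, D}.
After a: {C, D}.
δ(C,a) = {A}; δ(D,a) = {A, B, C, D, E}.
Union: {A, B, C, D, E}.
After a: {A, B, C, D, E}.
δ(A,b) = {B}; δ(B,b) = {A, C, D}; δ(C,b) = {B, E}; δ(D,b) = {A, F}; δ(E,b) = {A, E, F}.
Union: {A, B, C, D, E, F}.
After b: {A, B, C, D, E, F}.

{A, B, C, D, E, F}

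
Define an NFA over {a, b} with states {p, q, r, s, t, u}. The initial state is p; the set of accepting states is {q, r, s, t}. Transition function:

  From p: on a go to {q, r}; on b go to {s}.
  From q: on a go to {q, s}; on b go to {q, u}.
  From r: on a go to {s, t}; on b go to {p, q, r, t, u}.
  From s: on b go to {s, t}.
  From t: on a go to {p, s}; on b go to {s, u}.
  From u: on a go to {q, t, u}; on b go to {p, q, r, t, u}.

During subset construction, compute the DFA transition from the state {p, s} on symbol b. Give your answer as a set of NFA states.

δ(p,b) = {s}; δ(s,b) = {s, t}.
Union: {s, t}.

{s, t}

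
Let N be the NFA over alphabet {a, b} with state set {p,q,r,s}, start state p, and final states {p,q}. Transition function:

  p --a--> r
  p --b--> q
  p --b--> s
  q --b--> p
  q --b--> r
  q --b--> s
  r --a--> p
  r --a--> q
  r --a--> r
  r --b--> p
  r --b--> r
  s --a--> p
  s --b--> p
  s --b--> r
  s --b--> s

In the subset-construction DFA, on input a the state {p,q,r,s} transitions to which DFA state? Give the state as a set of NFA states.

{p,q,r}

δ(p,a) = {r}; δ(q,a) = ∅; δ(r,a) = {p,q,r}; δ(s,a) = {p}.
Union: {p,q,r}.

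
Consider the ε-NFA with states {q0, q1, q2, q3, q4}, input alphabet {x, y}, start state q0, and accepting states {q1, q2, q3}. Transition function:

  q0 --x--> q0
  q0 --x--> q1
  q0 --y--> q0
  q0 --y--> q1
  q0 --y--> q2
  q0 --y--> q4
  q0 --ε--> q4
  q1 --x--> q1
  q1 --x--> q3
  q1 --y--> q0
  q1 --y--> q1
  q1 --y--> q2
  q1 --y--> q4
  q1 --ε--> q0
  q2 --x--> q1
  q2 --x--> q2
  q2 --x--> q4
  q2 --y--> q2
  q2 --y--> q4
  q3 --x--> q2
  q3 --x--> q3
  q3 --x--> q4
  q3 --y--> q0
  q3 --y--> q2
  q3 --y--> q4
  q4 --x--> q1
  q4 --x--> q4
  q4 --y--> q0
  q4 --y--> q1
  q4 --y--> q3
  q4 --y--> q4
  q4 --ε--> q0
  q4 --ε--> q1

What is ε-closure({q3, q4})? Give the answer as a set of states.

Begin with {q3, q4}.
q4 →ε {q0, q1}; add q0, q1.
ε-closure = {q0, q1, q3, q4}.

{q0, q1, q3, q4}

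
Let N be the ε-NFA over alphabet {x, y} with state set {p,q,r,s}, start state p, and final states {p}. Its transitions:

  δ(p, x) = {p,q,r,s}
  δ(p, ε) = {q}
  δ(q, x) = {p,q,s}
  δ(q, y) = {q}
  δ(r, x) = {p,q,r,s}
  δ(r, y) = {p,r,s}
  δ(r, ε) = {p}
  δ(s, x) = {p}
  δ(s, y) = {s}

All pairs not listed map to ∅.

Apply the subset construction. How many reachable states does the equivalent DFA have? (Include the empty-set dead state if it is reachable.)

5

Start state of the DFA: {p,q} (ε-closure of the NFA start).
{p,q} --x--> {p,q,r,s}  [new]
{p,q} --y--> {q}  [new]
{p,q,r,s} --x--> {p,q,r,s}  [seen]
{p,q,r,s} --y--> {p,q,r,s}  [seen]
{q} --x--> {p,q,s}  [new]
{q} --y--> {q}  [seen]
{p,q,s} --x--> {p,q,r,s}  [seen]
{p,q,s} --y--> {q,s}  [new]
{q,s} --x--> {p,q,s}  [seen]
{q,s} --y--> {q,s}  [seen]
Reachable DFA states: {p,q}, {p,q,r,s}, {q}, {p,q,s}, {q,s}.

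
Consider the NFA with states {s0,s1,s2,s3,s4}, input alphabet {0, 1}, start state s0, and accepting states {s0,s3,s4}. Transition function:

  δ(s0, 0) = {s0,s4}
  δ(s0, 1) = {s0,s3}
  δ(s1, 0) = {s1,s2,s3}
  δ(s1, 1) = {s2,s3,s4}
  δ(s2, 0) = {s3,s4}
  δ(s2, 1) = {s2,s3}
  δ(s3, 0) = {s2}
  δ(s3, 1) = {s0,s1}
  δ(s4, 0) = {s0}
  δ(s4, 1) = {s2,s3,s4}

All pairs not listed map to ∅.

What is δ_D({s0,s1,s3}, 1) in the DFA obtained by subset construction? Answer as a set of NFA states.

δ(s0,1) = {s0,s3}; δ(s1,1) = {s2,s3,s4}; δ(s3,1) = {s0,s1}.
Union: {s0,s1,s2,s3,s4}.

{s0,s1,s2,s3,s4}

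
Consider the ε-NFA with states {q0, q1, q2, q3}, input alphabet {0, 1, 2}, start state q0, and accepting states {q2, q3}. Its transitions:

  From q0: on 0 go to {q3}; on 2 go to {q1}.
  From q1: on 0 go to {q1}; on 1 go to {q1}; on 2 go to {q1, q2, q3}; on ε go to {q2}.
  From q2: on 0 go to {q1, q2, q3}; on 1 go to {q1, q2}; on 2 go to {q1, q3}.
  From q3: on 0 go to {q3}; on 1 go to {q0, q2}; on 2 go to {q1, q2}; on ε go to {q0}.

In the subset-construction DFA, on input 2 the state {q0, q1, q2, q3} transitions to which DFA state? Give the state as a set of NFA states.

{q0, q1, q2, q3}

δ(q0,2) = {q1}; δ(q1,2) = {q1, q2, q3}; δ(q2,2) = {q1, q3}; δ(q3,2) = {q1, q2}.
Union: {q1, q2, q3}.
ε-closure gives {q0, q1, q2, q3}.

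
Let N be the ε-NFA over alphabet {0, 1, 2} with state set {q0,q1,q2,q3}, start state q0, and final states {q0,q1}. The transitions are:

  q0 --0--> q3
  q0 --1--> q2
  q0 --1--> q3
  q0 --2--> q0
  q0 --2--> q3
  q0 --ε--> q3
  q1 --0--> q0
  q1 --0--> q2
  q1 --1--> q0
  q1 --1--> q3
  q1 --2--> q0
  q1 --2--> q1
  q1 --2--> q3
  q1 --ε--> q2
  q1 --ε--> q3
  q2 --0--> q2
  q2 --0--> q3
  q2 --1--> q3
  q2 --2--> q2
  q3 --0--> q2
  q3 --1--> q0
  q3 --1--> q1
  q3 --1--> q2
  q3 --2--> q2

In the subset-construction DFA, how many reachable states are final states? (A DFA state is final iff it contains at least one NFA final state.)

3

Start state of the DFA: {q0,q3} (ε-closure of the NFA start).
{q0,q3} --0--> {q2,q3}  [new]
{q0,q3} --1--> {q0,q1,q2,q3}  [new]
{q0,q3} --2--> {q0,q2,q3}  [new]
{q2,q3} --0--> {q2,q3}  [seen]
{q2,q3} --1--> {q0,q1,q2,q3}  [seen]
{q2,q3} --2--> {q2}  [new]
{q0,q1,q2,q3} --0--> {q0,q2,q3}  [seen]
{q0,q1,q2,q3} --1--> {q0,q1,q2,q3}  [seen]
{q0,q1,q2,q3} --2--> {q0,q1,q2,q3}  [seen]
{q0,q2,q3} --0--> {q2,q3}  [seen]
{q0,q2,q3} --1--> {q0,q1,q2,q3}  [seen]
{q0,q2,q3} --2--> {q0,q2,q3}  [seen]
{q2} --0--> {q2,q3}  [seen]
{q2} --1--> {q3}  [new]
{q2} --2--> {q2}  [seen]
{q3} --0--> {q2}  [seen]
{q3} --1--> {q0,q1,q2,q3}  [seen]
{q3} --2--> {q2}  [seen]
Reachable DFA states: {q0,q3}, {q2,q3}, {q0,q1,q2,q3}, {q0,q2,q3}, {q2}, {q3}.
Accepting DFA states (contain an NFA accepting state): {q0,q3}, {q0,q1,q2,q3}, {q0,q2,q3}.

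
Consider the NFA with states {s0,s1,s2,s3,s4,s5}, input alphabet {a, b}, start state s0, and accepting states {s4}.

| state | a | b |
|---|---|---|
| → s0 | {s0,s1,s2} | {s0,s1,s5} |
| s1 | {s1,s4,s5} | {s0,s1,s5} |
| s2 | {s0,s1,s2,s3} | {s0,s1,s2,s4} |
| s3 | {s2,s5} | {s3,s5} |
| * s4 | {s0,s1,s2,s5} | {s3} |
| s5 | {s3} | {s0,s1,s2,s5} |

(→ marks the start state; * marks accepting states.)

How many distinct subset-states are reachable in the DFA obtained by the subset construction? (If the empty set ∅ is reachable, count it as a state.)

Start state of the DFA: {s0}.
{s0} --a--> {s0,s1,s2}  [new]
{s0} --b--> {s0,s1,s5}  [new]
{s0,s1,s2} --a--> {s0,s1,s2,s3,s4,s5}  [new]
{s0,s1,s2} --b--> {s0,s1,s2,s4,s5}  [new]
{s0,s1,s5} --a--> {s0,s1,s2,s3,s4,s5}  [seen]
{s0,s1,s5} --b--> {s0,s1,s2,s5}  [new]
{s0,s1,s2,s3,s4,s5} --a--> {s0,s1,s2,s3,s4,s5}  [seen]
{s0,s1,s2,s3,s4,s5} --b--> {s0,s1,s2,s3,s4,s5}  [seen]
{s0,s1,s2,s4,s5} --a--> {s0,s1,s2,s3,s4,s5}  [seen]
{s0,s1,s2,s4,s5} --b--> {s0,s1,s2,s3,s4,s5}  [seen]
{s0,s1,s2,s5} --a--> {s0,s1,s2,s3,s4,s5}  [seen]
{s0,s1,s2,s5} --b--> {s0,s1,s2,s4,s5}  [seen]
Reachable DFA states: {s0}, {s0,s1,s2}, {s0,s1,s5}, {s0,s1,s2,s3,s4,s5}, {s0,s1,s2,s4,s5}, {s0,s1,s2,s5}.

6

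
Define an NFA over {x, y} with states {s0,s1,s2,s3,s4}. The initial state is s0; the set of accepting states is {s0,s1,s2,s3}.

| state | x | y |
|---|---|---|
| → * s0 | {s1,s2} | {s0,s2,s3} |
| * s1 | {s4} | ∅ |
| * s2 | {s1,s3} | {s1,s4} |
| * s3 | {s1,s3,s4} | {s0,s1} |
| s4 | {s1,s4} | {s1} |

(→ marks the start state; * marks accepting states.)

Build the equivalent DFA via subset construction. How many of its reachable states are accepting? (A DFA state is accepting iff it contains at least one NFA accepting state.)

Start state of the DFA: {s0}.
{s0} --x--> {s1,s2}  [new]
{s0} --y--> {s0,s2,s3}  [new]
{s1,s2} --x--> {s1,s3,s4}  [new]
{s1,s2} --y--> {s1,s4}  [new]
{s0,s2,s3} --x--> {s1,s2,s3,s4}  [new]
{s0,s2,s3} --y--> {s0,s1,s2,s3,s4}  [new]
{s1,s3,s4} --x--> {s1,s3,s4}  [seen]
{s1,s3,s4} --y--> {s0,s1}  [new]
{s1,s4} --x--> {s1,s4}  [seen]
{s1,s4} --y--> {s1}  [new]
{s1,s2,s3,s4} --x--> {s1,s3,s4}  [seen]
{s1,s2,s3,s4} --y--> {s0,s1,s4}  [new]
{s0,s1,s2,s3,s4} --x--> {s1,s2,s3,s4}  [seen]
{s0,s1,s2,s3,s4} --y--> {s0,s1,s2,s3,s4}  [seen]
{s0,s1} --x--> {s1,s2,s4}  [new]
{s0,s1} --y--> {s0,s2,s3}  [seen]
{s1} --x--> {s4}  [new]
{s1} --y--> ∅  [new]
{s0,s1,s4} --x--> {s1,s2,s4}  [seen]
{s0,s1,s4} --y--> {s0,s1,s2,s3}  [new]
{s1,s2,s4} --x--> {s1,s3,s4}  [seen]
{s1,s2,s4} --y--> {s1,s4}  [seen]
{s4} --x--> {s1,s4}  [seen]
{s4} --y--> {s1}  [seen]
∅ --x--> ∅  [seen]
∅ --y--> ∅  [seen]
{s0,s1,s2,s3} --x--> {s1,s2,s3,s4}  [seen]
{s0,s1,s2,s3} --y--> {s0,s1,s2,s3,s4}  [seen]
Reachable DFA states: {s0}, {s1,s2}, {s0,s2,s3}, {s1,s3,s4}, {s1,s4}, {s1,s2,s3,s4}, {s0,s1,s2,s3,s4}, {s0,s1}, {s1}, {s0,s1,s4}, {s1,s2,s4}, {s4}, ∅, {s0,s1,s2,s3}.
Accepting DFA states (contain an NFA accepting state): {s0}, {s1,s2}, {s0,s2,s3}, {s1,s3,s4}, {s1,s4}, {s1,s2,s3,s4}, {s0,s1,s2,s3,s4}, {s0,s1}, {s1}, {s0,s1,s4}, {s1,s2,s4}, {s0,s1,s2,s3}.

12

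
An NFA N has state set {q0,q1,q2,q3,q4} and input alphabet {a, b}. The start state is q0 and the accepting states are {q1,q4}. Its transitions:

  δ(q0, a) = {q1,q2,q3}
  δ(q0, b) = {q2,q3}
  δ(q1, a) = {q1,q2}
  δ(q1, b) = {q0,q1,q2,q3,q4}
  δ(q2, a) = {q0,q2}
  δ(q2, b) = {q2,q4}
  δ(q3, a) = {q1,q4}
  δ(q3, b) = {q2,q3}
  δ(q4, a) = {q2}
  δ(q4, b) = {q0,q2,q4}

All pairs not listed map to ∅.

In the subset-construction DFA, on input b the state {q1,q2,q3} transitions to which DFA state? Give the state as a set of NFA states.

δ(q1,b) = {q0,q1,q2,q3,q4}; δ(q2,b) = {q2,q4}; δ(q3,b) = {q2,q3}.
Union: {q0,q1,q2,q3,q4}.

{q0,q1,q2,q3,q4}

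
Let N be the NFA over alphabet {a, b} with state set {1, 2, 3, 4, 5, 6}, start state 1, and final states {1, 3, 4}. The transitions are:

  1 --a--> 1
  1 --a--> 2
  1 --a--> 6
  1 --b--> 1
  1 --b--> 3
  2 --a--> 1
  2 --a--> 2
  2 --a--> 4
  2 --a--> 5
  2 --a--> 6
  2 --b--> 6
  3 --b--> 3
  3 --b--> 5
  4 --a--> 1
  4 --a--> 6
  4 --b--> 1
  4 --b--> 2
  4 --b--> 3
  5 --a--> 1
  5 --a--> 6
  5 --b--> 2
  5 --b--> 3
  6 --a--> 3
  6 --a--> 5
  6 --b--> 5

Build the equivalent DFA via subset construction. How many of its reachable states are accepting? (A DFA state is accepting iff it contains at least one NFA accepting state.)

Start state of the DFA: {1}.
{1} --a--> {1, 2, 6}  [new]
{1} --b--> {1, 3}  [new]
{1, 2, 6} --a--> {1, 2, 3, 4, 5, 6}  [new]
{1, 2, 6} --b--> {1, 3, 5, 6}  [new]
{1, 3} --a--> {1, 2, 6}  [seen]
{1, 3} --b--> {1, 3, 5}  [new]
{1, 2, 3, 4, 5, 6} --a--> {1, 2, 3, 4, 5, 6}  [seen]
{1, 2, 3, 4, 5, 6} --b--> {1, 2, 3, 5, 6}  [new]
{1, 3, 5, 6} --a--> {1, 2, 3, 5, 6}  [seen]
{1, 3, 5, 6} --b--> {1, 2, 3, 5}  [new]
{1, 3, 5} --a--> {1, 2, 6}  [seen]
{1, 3, 5} --b--> {1, 2, 3, 5}  [seen]
{1, 2, 3, 5, 6} --a--> {1, 2, 3, 4, 5, 6}  [seen]
{1, 2, 3, 5, 6} --b--> {1, 2, 3, 5, 6}  [seen]
{1, 2, 3, 5} --a--> {1, 2, 4, 5, 6}  [new]
{1, 2, 3, 5} --b--> {1, 2, 3, 5, 6}  [seen]
{1, 2, 4, 5, 6} --a--> {1, 2, 3, 4, 5, 6}  [seen]
{1, 2, 4, 5, 6} --b--> {1, 2, 3, 5, 6}  [seen]
Reachable DFA states: {1}, {1, 2, 6}, {1, 3}, {1, 2, 3, 4, 5, 6}, {1, 3, 5, 6}, {1, 3, 5}, {1, 2, 3, 5, 6}, {1, 2, 3, 5}, {1, 2, 4, 5, 6}.
Accepting DFA states (contain an NFA accepting state): {1}, {1, 2, 6}, {1, 3}, {1, 2, 3, 4, 5, 6}, {1, 3, 5, 6}, {1, 3, 5}, {1, 2, 3, 5, 6}, {1, 2, 3, 5}, {1, 2, 4, 5, 6}.

9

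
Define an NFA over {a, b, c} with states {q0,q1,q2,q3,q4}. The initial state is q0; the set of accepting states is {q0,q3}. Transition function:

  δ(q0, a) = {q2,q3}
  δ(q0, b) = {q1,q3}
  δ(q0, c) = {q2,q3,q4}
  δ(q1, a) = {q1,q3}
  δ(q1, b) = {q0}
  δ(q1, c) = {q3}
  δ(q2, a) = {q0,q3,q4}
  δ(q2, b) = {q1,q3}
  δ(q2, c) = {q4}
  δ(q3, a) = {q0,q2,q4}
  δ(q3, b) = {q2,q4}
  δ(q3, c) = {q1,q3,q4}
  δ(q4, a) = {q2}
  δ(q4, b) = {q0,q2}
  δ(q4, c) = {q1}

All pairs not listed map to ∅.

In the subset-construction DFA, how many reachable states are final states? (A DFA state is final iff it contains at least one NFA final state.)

10

Start state of the DFA: {q0}.
{q0} --a--> {q2,q3}  [new]
{q0} --b--> {q1,q3}  [new]
{q0} --c--> {q2,q3,q4}  [new]
{q2,q3} --a--> {q0,q2,q3,q4}  [new]
{q2,q3} --b--> {q1,q2,q3,q4}  [new]
{q2,q3} --c--> {q1,q3,q4}  [new]
{q1,q3} --a--> {q0,q1,q2,q3,q4}  [new]
{q1,q3} --b--> {q0,q2,q4}  [new]
{q1,q3} --c--> {q1,q3,q4}  [seen]
{q2,q3,q4} --a--> {q0,q2,q3,q4}  [seen]
{q2,q3,q4} --b--> {q0,q1,q2,q3,q4}  [seen]
{q2,q3,q4} --c--> {q1,q3,q4}  [seen]
{q0,q2,q3,q4} --a--> {q0,q2,q3,q4}  [seen]
{q0,q2,q3,q4} --b--> {q0,q1,q2,q3,q4}  [seen]
{q0,q2,q3,q4} --c--> {q1,q2,q3,q4}  [seen]
{q1,q2,q3,q4} --a--> {q0,q1,q2,q3,q4}  [seen]
{q1,q2,q3,q4} --b--> {q0,q1,q2,q3,q4}  [seen]
{q1,q2,q3,q4} --c--> {q1,q3,q4}  [seen]
{q1,q3,q4} --a--> {q0,q1,q2,q3,q4}  [seen]
{q1,q3,q4} --b--> {q0,q2,q4}  [seen]
{q1,q3,q4} --c--> {q1,q3,q4}  [seen]
{q0,q1,q2,q3,q4} --a--> {q0,q1,q2,q3,q4}  [seen]
{q0,q1,q2,q3,q4} --b--> {q0,q1,q2,q3,q4}  [seen]
{q0,q1,q2,q3,q4} --c--> {q1,q2,q3,q4}  [seen]
{q0,q2,q4} --a--> {q0,q2,q3,q4}  [seen]
{q0,q2,q4} --b--> {q0,q1,q2,q3}  [new]
{q0,q2,q4} --c--> {q1,q2,q3,q4}  [seen]
{q0,q1,q2,q3} --a--> {q0,q1,q2,q3,q4}  [seen]
{q0,q1,q2,q3} --b--> {q0,q1,q2,q3,q4}  [seen]
{q0,q1,q2,q3} --c--> {q1,q2,q3,q4}  [seen]
Reachable DFA states: {q0}, {q2,q3}, {q1,q3}, {q2,q3,q4}, {q0,q2,q3,q4}, {q1,q2,q3,q4}, {q1,q3,q4}, {q0,q1,q2,q3,q4}, {q0,q2,q4}, {q0,q1,q2,q3}.
Accepting DFA states (contain an NFA accepting state): {q0}, {q2,q3}, {q1,q3}, {q2,q3,q4}, {q0,q2,q3,q4}, {q1,q2,q3,q4}, {q1,q3,q4}, {q0,q1,q2,q3,q4}, {q0,q2,q4}, {q0,q1,q2,q3}.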